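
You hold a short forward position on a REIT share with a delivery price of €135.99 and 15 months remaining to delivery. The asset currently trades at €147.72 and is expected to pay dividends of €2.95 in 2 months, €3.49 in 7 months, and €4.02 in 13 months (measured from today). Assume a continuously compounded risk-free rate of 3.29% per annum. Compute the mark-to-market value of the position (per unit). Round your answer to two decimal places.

-€6.97

PV(remaining dividends) I = 2.95·e^(−0.0329·2/12) + 3.49·e^(−0.0329·7/12) + 4.02·e^(−0.0329·13/12) = 10.2368
Current forward F = (S − I)·e^(rT) = (147.72 − 10.2368)·e^(0.0329·15/12) = 137.4832 × 1.041982 = 143.2550
Value (long) = (F − K)·e^(−rT) = (143.2550 − 135.99) × 0.959709 = 6.9723
Short position value = −(long value) = -€6.97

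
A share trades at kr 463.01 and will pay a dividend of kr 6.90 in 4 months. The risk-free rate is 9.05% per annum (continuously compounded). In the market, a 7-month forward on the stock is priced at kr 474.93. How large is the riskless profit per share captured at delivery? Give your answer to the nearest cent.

kr 6.12 per share

PV(dividends) I = 6.90·e^(−0.0905·4/12) = 6.6950
Fair forward F* = (S − I)·e^(rT) = (463.01 − 6.6950)·e^0.052792 = 456.3150 × 1.054210 = 481.0518
Market kr 474.93 < fair 481.0518: forward underpriced → reverse cash-and-carry (short the stock, invest proceeds at r, pay the dividends, go long the forward).
Profit at T = |F_mkt − F*| = |474.93 − 481.0518| = kr 6.12 per share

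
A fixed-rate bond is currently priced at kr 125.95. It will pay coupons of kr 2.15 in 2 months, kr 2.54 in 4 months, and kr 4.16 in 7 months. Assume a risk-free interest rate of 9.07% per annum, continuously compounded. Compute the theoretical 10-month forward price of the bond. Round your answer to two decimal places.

kr 126.64

PV(coupons) I = 2.15·e^(−0.0907·2/12) + 2.54·e^(−0.0907·4/12) + 4.16·e^(−0.0907·7/12)
I = 2.1177 + 2.4644 + 3.9456 = 8.5277
F = (S − I)·e^(rT) = (125.95 − 8.5277) · e^(0.0907·10/12)
= 117.4223 · e^0.075583 = 117.4223 × 1.078513 = kr 126.64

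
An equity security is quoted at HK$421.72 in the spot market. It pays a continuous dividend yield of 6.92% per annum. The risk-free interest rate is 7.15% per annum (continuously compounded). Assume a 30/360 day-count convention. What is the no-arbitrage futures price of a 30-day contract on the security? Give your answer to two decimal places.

F = S·e^((r − q)T) = 421.72 · e^((0.0715 − 0.0692) × 30/360)
= 421.72 · e^0.000192 = 421.72 × 1.000192
F = HK$421.80

HK$421.80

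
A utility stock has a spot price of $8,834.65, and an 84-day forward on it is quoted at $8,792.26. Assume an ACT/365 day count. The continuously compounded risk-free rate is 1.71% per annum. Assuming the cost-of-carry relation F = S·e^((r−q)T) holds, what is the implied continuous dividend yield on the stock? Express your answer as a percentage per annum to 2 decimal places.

3.80%

From F = S·e^((r−q)T): (r − q) = ln(F/S)/T
ln(8792.26/8834.65) = ln(0.995202) = -0.004810
(r − q) = -0.004810 / (84/365) = -0.020901
q = r − ln(F/S)/T = 0.0171 + 0.020901 = 0.038001
q = 3.80%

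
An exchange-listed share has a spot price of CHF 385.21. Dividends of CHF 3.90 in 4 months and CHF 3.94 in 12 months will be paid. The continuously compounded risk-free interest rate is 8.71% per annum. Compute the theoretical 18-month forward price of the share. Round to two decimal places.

PV(dividends) I = 3.90·e^(−0.0871·4/12) + 3.94·e^(−0.0871·12/12)
I = 3.7884 + 3.6113 = 7.3997
F = (S − I)·e^(rT) = (385.21 − 7.3997) · e^(0.0871·18/12)
= 377.8103 · e^0.130650 = 377.8103 × 1.139569 = CHF 430.54

CHF 430.54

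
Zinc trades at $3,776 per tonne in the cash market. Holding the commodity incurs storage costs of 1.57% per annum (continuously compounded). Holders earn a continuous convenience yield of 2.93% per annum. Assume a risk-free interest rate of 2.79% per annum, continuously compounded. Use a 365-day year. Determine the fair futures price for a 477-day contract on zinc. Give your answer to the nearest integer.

$3,847 per tonne

Net carry = r + u − y = 0.0279 + 0.0157 − 0.0293 = 0.0143
F = S·e^((r+u−y)T) = 3776 · e^(0.0143 × 477/365) = 3776 · e^0.018688
= 3776 × 1.018864 = $3,847 per tonne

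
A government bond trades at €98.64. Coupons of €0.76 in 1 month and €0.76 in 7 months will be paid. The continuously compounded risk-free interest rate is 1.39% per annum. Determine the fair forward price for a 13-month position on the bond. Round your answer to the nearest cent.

PV(coupons) I = 0.76·e^(−0.0139·1/12) + 0.76·e^(−0.0139·7/12)
I = 0.7591 + 0.7539 = 1.5130
F = (S − I)·e^(rT) = (98.64 − 1.5130) · e^(0.0139·13/12)
= 97.1270 · e^0.015058 = 97.1270 × 1.015172 = €98.60

€98.60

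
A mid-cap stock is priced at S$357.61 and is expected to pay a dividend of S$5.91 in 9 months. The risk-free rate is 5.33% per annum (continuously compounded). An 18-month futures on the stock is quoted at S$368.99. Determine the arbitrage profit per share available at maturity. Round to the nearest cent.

S$12.23 per share

PV(dividends) I = 5.91·e^(−0.0533·9/12) = 5.6784
Fair futures F* = (S − I)·e^(rT) = (357.61 − 5.6784)·e^0.079950 = 351.9316 × 1.083233 = 381.2239
Market S$368.99 < fair 381.2239: forward underpriced → reverse cash-and-carry (short the stock, invest proceeds at r, pay the dividends, go long the forward).
Profit at T = |F_mkt − F*| = |368.99 − 381.2239| = S$12.23 per share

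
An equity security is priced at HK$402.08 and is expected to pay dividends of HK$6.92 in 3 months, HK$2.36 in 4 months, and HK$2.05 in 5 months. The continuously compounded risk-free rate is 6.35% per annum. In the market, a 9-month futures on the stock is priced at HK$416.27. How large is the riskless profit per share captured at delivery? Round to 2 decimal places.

PV(dividends) I = 6.92·e^(−0.0635·3/12) + 2.36·e^(−0.0635·4/12) + 2.05·e^(−0.0635·5/12) = 11.1181
Fair futures F* = (S − I)·e^(rT) = (402.08 − 11.1181)·e^0.047625 = 390.9619 × 1.048777 = 410.0318
Market HK$416.27 > fair 410.0318: forward overpriced → cash-and-carry (borrow at r, buy the stock and collect the dividends, short the forward).
Profit at T = |F_mkt − F*| = |416.27 − 410.0318| = HK$6.24 per share

HK$6.24 per share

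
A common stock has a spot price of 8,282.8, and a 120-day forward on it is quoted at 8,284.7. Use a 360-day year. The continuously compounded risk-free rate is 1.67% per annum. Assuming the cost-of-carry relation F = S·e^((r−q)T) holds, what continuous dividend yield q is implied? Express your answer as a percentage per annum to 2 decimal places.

1.60%

From F = S·e^((r−q)T): (r − q) = ln(F/S)/T
ln(8284.7/8282.8) = ln(1.000229) = 0.000229
(r − q) = 0.000229 / (120/360) = 0.000687
q = r − ln(F/S)/T = 0.0167 − 0.000687 = 0.016013
q = 1.60%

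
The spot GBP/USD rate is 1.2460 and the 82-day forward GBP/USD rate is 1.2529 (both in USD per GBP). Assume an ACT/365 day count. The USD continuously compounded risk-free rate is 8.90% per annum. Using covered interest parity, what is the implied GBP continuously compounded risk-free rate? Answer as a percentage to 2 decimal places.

6.44%

F = S·e^((r_USD − r_GBP)T) ⇒ r_GBP = r_USD − ln(F/S)/T
ln(1.2529/1.2460) = 0.005522; /(82/365) = 0.024580
r_GBP = 0.0890 − 0.024580 = 0.064420
r_GBP = 6.44%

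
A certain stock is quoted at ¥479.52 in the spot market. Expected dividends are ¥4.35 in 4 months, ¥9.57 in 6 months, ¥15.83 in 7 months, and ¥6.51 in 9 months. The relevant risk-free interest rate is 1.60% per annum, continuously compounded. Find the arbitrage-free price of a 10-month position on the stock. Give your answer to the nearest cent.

PV(dividends) I = 4.35·e^(−0.0160·4/12) + 9.57·e^(−0.0160·6/12) + 15.83·e^(−0.0160·7/12) + 6.51·e^(−0.0160·9/12)
I = 4.3269 + 9.4937 + 15.6829 + 6.4323 = 35.9358
F = (S − I)·e^(rT) = (479.52 − 35.9358) · e^(0.0160·10/12)
= 443.5842 · e^0.013333 = 443.5842 × 1.013422 = ¥449.54

¥449.54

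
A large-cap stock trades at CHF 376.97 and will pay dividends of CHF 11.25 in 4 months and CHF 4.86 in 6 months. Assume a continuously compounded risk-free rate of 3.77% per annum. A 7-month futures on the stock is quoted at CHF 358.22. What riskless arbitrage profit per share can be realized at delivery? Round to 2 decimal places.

PV(dividends) I = 11.25·e^(−0.0377·4/12) + 4.86·e^(−0.0377·6/12) = 15.8788
Fair futures F* = (S − I)·e^(rT) = (376.97 − 15.8788)·e^0.021992 = 361.0912 × 1.022236 = 369.1204
Market CHF 358.22 < fair 369.1204: forward underpriced → reverse cash-and-carry (short the stock, invest proceeds at r, pay the dividends, go long the forward).
Profit at T = |F_mkt − F*| = |358.22 − 369.1204| = CHF 10.90 per share

CHF 10.90 per share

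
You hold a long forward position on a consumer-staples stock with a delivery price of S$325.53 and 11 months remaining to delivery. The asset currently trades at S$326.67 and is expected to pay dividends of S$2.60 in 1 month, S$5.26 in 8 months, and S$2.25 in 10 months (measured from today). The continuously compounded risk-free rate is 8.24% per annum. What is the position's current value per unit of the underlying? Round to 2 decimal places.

S$15.16

PV(remaining dividends) I = 2.60·e^(−0.0824·1/12) + 5.26·e^(−0.0824·8/12) + 2.25·e^(−0.0824·10/12) = 9.6617
Current forward F = (S − I)·e^(rT) = (326.67 − 9.6617)·e^(0.0824·11/12) = 317.0083 × 1.078459 = 341.8805
Value (long) = (F − K)·e^(−rT) = (341.8805 − 325.53) × 0.927249 = 15.1610
Value = S$15.16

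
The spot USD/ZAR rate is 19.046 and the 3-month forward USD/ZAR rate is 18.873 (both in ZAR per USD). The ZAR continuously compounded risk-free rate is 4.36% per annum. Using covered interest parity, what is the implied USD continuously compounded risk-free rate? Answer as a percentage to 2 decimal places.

F = S·e^((r_ZAR − r_USD)T) ⇒ r_USD = r_ZAR − ln(F/S)/T
ln(18.873/19.046) = -0.009125; /(3/12) = -0.036500
r_USD = 0.0436 + 0.036500 = 0.080100
r_USD = 8.01%

8.01%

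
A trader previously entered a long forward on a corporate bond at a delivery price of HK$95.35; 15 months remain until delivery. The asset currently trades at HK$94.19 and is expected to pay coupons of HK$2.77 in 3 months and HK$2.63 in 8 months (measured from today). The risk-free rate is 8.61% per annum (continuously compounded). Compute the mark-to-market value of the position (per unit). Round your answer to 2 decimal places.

HK$3.37

PV(remaining coupons) I = 2.77·e^(−0.0861·3/12) + 2.63·e^(−0.0861·8/12) = 5.1943
Current forward F = (S − I)·e^(rT) = (94.19 − 5.1943)·e^(0.0861·15/12) = 88.9957 × 1.113630 = 99.1083
Value (long) = (F − K)·e^(−rT) = (99.1083 − 95.35) × 0.897964 = 3.3748
Value = HK$3.37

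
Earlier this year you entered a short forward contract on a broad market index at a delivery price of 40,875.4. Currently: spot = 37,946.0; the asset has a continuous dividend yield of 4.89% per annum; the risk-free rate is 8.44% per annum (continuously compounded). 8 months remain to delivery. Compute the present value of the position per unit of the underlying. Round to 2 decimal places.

Current fair forward for the remaining 8 months: F = S·e^((r − q)·T), (r − q) = 0.0844 − 0.0489 = 0.0355
F = 37946.0 · e^(0.0355 × 8/12) = 37946.0 × 1.02394894 = 38854.7665
Value of long forward = (F − K)·e^(−rT) = (38854.7665 − 40875.4) · e^(−0.0844·8/12)
= -2020.6335 × 0.94528703 = -1910.08
Short position value = −(long value) = 1910.08

1910.08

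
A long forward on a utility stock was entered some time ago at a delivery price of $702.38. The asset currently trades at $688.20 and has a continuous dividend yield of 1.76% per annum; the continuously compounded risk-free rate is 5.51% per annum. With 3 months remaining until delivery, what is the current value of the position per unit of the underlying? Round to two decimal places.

Current fair forward for the remaining 3 months: F = S·e^((r − q)·T), (r − q) = 0.0551 − 0.0176 = 0.0375
F = 688.20 · e^(0.0375 × 3/12) = 688.20 × 1.009419 = 694.6822
Value of long forward = (F − K)·e^(−rT) = (694.6822 − 702.38) · e^(−0.0551·3/12)
= -7.6978 × 0.986319 = -7.59

-$7.59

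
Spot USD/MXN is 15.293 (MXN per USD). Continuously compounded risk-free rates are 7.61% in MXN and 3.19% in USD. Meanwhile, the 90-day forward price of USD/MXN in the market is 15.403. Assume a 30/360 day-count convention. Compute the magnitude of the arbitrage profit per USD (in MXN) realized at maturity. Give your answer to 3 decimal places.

0.060 per USD (in MXN)

Fair forward: F* = S·e^(carry·T), with carry = (r_MXN − r_USD) = 0.0761 − 0.0319 = 0.0442
F* = 15.293 · e^(0.0442 × 90/360) = 15.293 · e^0.011050 = 15.293 × 1.011111 = 15.4629
Market 15.403 < fair 15.4629: forward underpriced → reverse cash-and-carry (short spot, go long the forward).
At maturity, profit = |F_mkt − F*| = |15.403 − 15.4629| = 0.060 per USD (in MXN)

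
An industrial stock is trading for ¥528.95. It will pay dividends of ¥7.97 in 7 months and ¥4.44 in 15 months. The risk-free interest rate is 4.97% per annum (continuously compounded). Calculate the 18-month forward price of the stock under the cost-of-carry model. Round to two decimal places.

PV(dividends) I = 7.97·e^(−0.0497·7/12) + 4.44·e^(−0.0497·15/12)
I = 7.7423 + 4.1726 = 11.9149
F = (S − I)·e^(rT) = (528.95 − 11.9149) · e^(0.0497·18/12)
= 517.0351 · e^0.074550 = 517.0351 × 1.077399 = ¥557.05

¥557.05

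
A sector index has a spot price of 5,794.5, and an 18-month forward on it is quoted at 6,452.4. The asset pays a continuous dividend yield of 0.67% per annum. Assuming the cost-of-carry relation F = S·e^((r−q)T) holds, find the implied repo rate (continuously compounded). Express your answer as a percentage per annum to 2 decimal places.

7.84%

From F = S·e^((r−q)T): (r − q) = ln(F/S)/T
ln(6452.4/5794.5) = ln(1.113539) = 0.107543
(r − q) = 0.107543 / (18/12) = 0.071695
r = ln(F/S)/T + q = 0.071695 + 0.0067 = 0.078395
r = 7.84%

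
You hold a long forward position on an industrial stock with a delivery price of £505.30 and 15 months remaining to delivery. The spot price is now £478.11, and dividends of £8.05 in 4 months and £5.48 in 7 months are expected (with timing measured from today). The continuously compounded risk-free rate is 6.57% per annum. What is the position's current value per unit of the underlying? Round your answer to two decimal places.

PV(remaining dividends) I = 8.05·e^(−0.0657·4/12) + 5.48·e^(−0.0657·7/12) = 13.1496
Current forward F = (S − I)·e^(rT) = (478.11 − 13.1496)·e^(0.0657·15/12) = 464.9604 × 1.085592 = 504.7573
Value (long) = (F − K)·e^(−rT) = (504.7573 − 505.30) × 0.921157 = -0.4999
Value = -£0.50

-£0.50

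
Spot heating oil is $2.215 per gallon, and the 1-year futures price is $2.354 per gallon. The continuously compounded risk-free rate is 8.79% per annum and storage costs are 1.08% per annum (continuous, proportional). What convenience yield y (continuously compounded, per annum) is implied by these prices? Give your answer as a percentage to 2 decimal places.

F = S·e^((r+u−y)T) ⇒ (r+u−y) = ln(F/S)/T
ln(2.354/2.215) = 0.060864; /T ⇒ 0.060864
y = r + u − ln(F/S)/T = 0.0879 + 0.0108 − 0.060864 = 0.037836
y = 3.78%

3.78%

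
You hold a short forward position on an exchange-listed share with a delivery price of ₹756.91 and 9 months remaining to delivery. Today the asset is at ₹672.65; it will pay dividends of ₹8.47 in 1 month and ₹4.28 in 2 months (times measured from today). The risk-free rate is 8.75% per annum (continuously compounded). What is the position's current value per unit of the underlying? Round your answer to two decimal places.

PV(remaining dividends) I = 8.47·e^(−0.0875·1/12) + 4.28·e^(−0.0875·2/12) = 12.6265
Current forward F = (S − I)·e^(rT) = (672.65 − 12.6265)·e^(0.0875·9/12) = 660.0235 × 1.067826 = 704.7903
Value (long) = (F − K)·e^(−rT) = (704.7903 − 756.91) × 0.936482 = -48.8092
Short position value = −(long value) = ₹48.81

₹48.81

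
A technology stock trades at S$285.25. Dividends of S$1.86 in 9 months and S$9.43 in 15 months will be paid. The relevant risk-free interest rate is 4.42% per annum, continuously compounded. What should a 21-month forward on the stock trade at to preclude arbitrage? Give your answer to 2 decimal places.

S$296.61

PV(dividends) I = 1.86·e^(−0.0442·9/12) + 9.43·e^(−0.0442·15/12)
I = 1.7994 + 8.9231 = 10.7225
F = (S − I)·e^(rT) = (285.25 − 10.7225) · e^(0.0442·21/12)
= 274.5275 · e^0.077350 = 274.5275 × 1.080420 = S$296.61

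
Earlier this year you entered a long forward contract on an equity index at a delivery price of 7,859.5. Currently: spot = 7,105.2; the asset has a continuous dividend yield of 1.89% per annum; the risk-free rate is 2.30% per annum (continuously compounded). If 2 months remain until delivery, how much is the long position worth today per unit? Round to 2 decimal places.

Current fair forward for the remaining 2 months: F = S·e^((r − q)·T), (r − q) = 0.0230 − 0.0189 = 0.0041
F = 7105.2 · e^(0.0041 × 2/12) = 7105.2 × 1.00068357 = 7110.0569
Value of long forward = (F − K)·e^(−rT) = (7110.0569 − 7859.5) · e^(−0.0230·2/12)
= -749.4431 × 0.99617400 = -746.58

-746.58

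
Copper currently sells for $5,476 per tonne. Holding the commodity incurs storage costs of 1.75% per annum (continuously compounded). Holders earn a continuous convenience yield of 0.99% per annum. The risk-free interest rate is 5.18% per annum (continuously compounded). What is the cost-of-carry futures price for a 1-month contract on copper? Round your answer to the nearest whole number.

Net carry = r + u − y = 0.0518 + 0.0175 − 0.0099 = 0.0594
F = S·e^((r+u−y)T) = 5476 · e^(0.0594 × 1/12) = 5476 · e^0.004950
= 5476 × 1.004962 = $5,503 per tonne

$5,503 per tonne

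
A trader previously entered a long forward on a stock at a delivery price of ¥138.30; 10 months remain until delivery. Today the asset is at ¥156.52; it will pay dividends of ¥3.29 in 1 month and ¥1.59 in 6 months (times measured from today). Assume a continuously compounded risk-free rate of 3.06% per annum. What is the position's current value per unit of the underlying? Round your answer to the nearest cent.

PV(remaining dividends) I = 3.29·e^(−0.0306·1/12) + 1.59·e^(−0.0306·6/12) = 4.8475
Current forward F = (S − I)·e^(rT) = (156.52 − 4.8475)·e^(0.0306·10/12) = 151.6725 × 1.025828 = 155.5899
Value (long) = (F − K)·e^(−rT) = (155.5899 − 138.30) × 0.974822 = 16.8546
Value = ¥16.85

¥16.85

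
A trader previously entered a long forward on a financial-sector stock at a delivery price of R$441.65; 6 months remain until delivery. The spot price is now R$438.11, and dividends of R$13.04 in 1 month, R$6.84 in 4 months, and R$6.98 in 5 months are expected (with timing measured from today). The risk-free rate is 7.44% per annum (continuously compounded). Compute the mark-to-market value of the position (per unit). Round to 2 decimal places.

-R$13.81

PV(remaining dividends) I = 13.04·e^(−0.0744·1/12) + 6.84·e^(−0.0744·4/12) + 6.98·e^(−0.0744·5/12) = 26.3988
Current forward F = (S − I)·e^(rT) = (438.11 − 26.3988)·e^(0.0744·6/12) = 411.7112 × 1.037901 = 427.3155
Value (long) = (F − K)·e^(−rT) = (427.3155 − 441.65) × 0.963483 = -13.8110
Value = -R$13.81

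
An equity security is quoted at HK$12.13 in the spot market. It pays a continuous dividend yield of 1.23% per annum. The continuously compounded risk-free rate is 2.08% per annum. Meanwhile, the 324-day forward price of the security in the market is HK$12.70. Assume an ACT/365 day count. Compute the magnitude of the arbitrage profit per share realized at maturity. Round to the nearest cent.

Fair forward: F* = S·e^(carry·T), with carry = (r − q) = 0.0208 − 0.0123 = 0.0085
F* = 12.13 · e^(0.0085 × 324/365) = 12.13 · e^0.007545 = 12.13 × 1.007574 = HK$12.2219
Market HK$12.70 > fair HK$12.2219: forward overpriced → cash-and-carry (buy spot, short the forward).
At maturity, profit = |F_mkt − F*| = |12.70 − 12.2219| = HK$0.48 per share

HK$0.48 per share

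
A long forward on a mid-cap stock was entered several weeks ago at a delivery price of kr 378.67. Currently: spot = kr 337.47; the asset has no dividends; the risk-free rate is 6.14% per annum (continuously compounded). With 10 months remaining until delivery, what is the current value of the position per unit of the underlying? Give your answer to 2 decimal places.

Current fair forward for the remaining 10 months: F = S·e^(r·T), r = 0.0614
F = 337.47 · e^(0.0614 × 10/12) = 337.47 × 1.052498 = 355.1865
Value of long forward = (F − K)·e^(−rT) = (355.1865 − 378.67) · e^(−0.0614·10/12)
= -23.4835 × 0.950120 = -22.31

-kr 22.31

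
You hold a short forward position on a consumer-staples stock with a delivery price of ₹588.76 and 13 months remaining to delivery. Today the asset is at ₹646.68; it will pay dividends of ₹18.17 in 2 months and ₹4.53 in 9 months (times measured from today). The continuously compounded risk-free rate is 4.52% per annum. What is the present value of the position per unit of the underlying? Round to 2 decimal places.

-₹63.64

PV(remaining dividends) I = 18.17·e^(−0.0452·2/12) + 4.53·e^(−0.0452·9/12) = 22.4126
Current forward F = (S − I)·e^(rT) = (646.68 − 22.4126)·e^(0.0452·13/12) = 624.2674 × 1.050185 = 655.5963
Value (long) = (F − K)·e^(−rT) = (655.5963 − 588.76) × 0.952213 = 63.6424
Short position value = −(long value) = -₹63.64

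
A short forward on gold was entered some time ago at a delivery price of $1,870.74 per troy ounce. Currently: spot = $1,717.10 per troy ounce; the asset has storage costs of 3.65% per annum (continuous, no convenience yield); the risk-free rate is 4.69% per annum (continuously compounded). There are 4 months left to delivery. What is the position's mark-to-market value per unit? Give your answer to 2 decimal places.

$103.60 per troy ounce

Current fair forward for the remaining 4 months: F = S·e^((r + u)·T), (r + u) = 0.0469 + 0.0365 = 0.0834
F = 1717.10 · e^(0.0834 × 4/12) = 1717.10 × 1.02819003 = 1765.5051
Value of long forward = (F − K)·e^(−rT) = (1765.5051 − 1870.74) · e^(−0.0469·4/12)
= -105.2349 × 0.98448823 = -103.60
Short position value = −(long value) = $103.60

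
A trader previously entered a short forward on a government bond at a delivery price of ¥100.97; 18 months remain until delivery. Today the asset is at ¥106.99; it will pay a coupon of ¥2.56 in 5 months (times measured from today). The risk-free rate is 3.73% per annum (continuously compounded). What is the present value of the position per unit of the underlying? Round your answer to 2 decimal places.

-¥8.99

PV(remaining coupons) I = 2.56·e^(−0.0373·5/12) = 2.5205
Current forward F = (S − I)·e^(rT) = (106.99 − 2.5205)·e^(0.0373·18/12) = 104.4695 × 1.057545 = 110.4812
Value (long) = (F − K)·e^(−rT) = (110.4812 − 100.97) × 0.945586 = 8.9937
Short position value = −(long value) = -¥8.99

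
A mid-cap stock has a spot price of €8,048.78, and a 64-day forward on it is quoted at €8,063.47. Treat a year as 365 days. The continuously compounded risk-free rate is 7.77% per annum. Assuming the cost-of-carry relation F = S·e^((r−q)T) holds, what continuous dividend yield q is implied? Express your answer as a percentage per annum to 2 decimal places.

From F = S·e^((r−q)T): (r − q) = ln(F/S)/T
ln(8063.47/8048.78) = ln(1.001825) = 0.001823
(r − q) = 0.001823 / (64/365) = 0.010397
q = r − ln(F/S)/T = 0.0777 − 0.010397 = 0.067303
q = 6.73%

6.73%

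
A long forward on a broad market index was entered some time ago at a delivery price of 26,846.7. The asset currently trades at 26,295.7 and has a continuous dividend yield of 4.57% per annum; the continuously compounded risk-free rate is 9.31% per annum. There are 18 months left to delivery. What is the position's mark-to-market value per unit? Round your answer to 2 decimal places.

1205.96

Current fair forward for the remaining 18 months: F = S·e^((r − q)·T), (r − q) = 0.0931 − 0.0457 = 0.0474
F = 26295.7 · e^(0.0474 × 18/12) = 26295.7 × 1.07368859 = 28233.3931
Value of long forward = (F − K)·e^(−rT) = (28233.3931 − 26846.7) · e^(−0.0931·18/12)
= 1386.6931 × 0.86966256 = 1205.96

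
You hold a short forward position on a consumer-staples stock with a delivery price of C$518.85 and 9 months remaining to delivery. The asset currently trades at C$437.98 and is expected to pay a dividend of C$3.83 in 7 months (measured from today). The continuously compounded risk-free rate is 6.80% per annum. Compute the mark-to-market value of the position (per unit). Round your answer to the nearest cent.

C$58.75

PV(remaining dividends) I = 3.83·e^(−0.0680·7/12) = 3.6811
Current forward F = (S − I)·e^(rT) = (437.98 − 3.6811)·e^(0.0680·9/12) = 434.2989 × 1.052323 = 457.0227
Value (long) = (F − K)·e^(−rT) = (457.0227 − 518.85) × 0.950279 = -58.7532
Short position value = −(long value) = C$58.75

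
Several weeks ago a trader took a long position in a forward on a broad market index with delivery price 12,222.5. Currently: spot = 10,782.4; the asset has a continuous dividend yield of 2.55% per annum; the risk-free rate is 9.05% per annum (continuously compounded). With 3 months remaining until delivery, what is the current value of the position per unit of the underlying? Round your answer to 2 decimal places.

Current fair forward for the remaining 3 months: F = S·e^((r − q)·T), (r − q) = 0.0905 − 0.0255 = 0.0650
F = 10782.4 · e^(0.0650 × 3/12) = 10782.4 × 1.01638275 = 10959.0454
Value of long forward = (F − K)·e^(−rT) = (10959.0454 − 12222.5) · e^(−0.0905·3/12)
= -1263.4546 × 0.97762903 = -1235.19

-1235.19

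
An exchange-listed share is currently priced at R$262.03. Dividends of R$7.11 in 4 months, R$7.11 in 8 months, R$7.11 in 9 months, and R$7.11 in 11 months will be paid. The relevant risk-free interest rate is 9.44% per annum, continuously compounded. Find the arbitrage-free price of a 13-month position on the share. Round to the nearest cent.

R$260.66

PV(dividends) I = 7.11·e^(−0.0944·4/12) + 7.11·e^(−0.0944·8/12) + 7.11·e^(−0.0944·9/12) + 7.11·e^(−0.0944·11/12)
I = 6.8898 + 6.6763 + 6.6240 + 6.5206 = 26.7107
F = (S − I)·e^(rT) = (262.03 − 26.7107) · e^(0.0944·13/12)
= 235.3193 · e^0.102267 = 235.3193 × 1.107679 = R$260.66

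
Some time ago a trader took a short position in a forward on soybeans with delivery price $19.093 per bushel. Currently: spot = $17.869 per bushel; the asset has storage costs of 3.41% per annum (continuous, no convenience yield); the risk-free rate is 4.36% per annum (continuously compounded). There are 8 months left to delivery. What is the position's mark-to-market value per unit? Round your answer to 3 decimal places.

$0.266 per bushel

Current fair forward for the remaining 8 months: F = S·e^((r + u)·T), (r + u) = 0.0436 + 0.0341 = 0.0777
F = 17.869 · e^(0.0777 × 8/12) = 17.869 × 1.053165 = 18.8190
Value of long forward = (F − K)·e^(−rT) = (18.8190 − 19.093) · e^(−0.0436·8/12)
= -0.2740 × 0.971352 = -0.266
Short position value = −(long value) = $0.266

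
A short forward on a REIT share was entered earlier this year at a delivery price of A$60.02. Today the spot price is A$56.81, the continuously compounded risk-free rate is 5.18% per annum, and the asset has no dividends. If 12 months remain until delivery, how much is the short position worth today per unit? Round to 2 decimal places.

A$0.18

Current fair forward for the remaining 12 months: F = S·e^(r·T), r = 0.0518
F = 56.81 · e^(0.0518 × 12/12) = 56.81 × 1.053165 = 59.8303
Value of long forward = (F − K)·e^(−rT) = (59.8303 − 60.02) · e^(−0.0518·12/12)
= -0.1897 × 0.949519 = -0.18
Short position value = −(long value) = A$0.18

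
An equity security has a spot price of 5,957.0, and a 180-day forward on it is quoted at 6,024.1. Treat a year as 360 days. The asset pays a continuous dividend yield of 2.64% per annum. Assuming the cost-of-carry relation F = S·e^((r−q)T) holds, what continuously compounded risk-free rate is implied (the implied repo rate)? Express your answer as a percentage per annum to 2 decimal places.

4.88%

From F = S·e^((r−q)T): (r − q) = ln(F/S)/T
ln(6024.1/5957.0) = ln(1.011264) = 0.011201
(r − q) = 0.011201 / (180/360) = 0.022402
r = ln(F/S)/T + q = 0.022402 + 0.0264 = 0.048802
r = 4.88%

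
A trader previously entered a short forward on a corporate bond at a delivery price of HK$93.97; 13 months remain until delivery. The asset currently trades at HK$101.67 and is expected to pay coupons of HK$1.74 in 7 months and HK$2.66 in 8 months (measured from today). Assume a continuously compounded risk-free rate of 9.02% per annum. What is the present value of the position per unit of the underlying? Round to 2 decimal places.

-HK$12.29

PV(remaining coupons) I = 1.74·e^(−0.0902·7/12) + 2.66·e^(−0.0902·8/12) = 4.1556
Current forward F = (S − I)·e^(rT) = (101.67 − 4.1556)·e^(0.0902·13/12) = 97.5144 × 1.102650 = 107.5243
Value (long) = (F − K)·e^(−rT) = (107.5243 − 93.97) × 0.906906 = 12.2925
Short position value = −(long value) = -HK$12.29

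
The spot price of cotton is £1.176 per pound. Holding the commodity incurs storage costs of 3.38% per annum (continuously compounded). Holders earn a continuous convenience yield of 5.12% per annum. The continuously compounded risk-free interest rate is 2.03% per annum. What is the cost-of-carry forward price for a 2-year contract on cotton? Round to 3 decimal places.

Net carry = r + u − y = 0.0203 + 0.0338 − 0.0512 = 0.0029
F = S·e^((r+u−y)T) = 1.176 · e^(0.0029 × 2) = 1.176 · e^0.005800
= 1.176 × 1.005817 = £1.183 per pound

£1.183 per pound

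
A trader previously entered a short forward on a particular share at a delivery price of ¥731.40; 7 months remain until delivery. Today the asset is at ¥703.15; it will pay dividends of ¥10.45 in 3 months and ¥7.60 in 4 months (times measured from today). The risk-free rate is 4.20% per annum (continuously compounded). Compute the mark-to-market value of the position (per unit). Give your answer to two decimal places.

PV(remaining dividends) I = 10.45·e^(−0.0420·3/12) + 7.60·e^(−0.0420·4/12) = 17.8352
Current forward F = (S − I)·e^(rT) = (703.15 − 17.8352)·e^(0.0420·7/12) = 685.3148 × 1.024803 = 702.3127
Value (long) = (F − K)·e^(−rT) = (702.3127 − 731.40) × 0.975798 = -28.3833
Short position value = −(long value) = ¥28.38

¥28.38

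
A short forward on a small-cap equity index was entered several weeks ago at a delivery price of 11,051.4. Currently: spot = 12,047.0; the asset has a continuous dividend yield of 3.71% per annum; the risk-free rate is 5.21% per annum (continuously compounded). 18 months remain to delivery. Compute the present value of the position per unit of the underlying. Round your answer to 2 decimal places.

Current fair forward for the remaining 18 months: F = S·e^((r − q)·T), (r − q) = 0.0521 − 0.0371 = 0.0150
F = 12047.0 · e^(0.0150 × 18/12) = 12047.0 × 1.02275503 = 12321.1298
Value of long forward = (F − K)·e^(−rT) = (12321.1298 − 11051.4) · e^(−0.0521·18/12)
= 1269.7298 × 0.92482569 = 1174.28
Short position value = −(long value) = -1174.28

-1174.28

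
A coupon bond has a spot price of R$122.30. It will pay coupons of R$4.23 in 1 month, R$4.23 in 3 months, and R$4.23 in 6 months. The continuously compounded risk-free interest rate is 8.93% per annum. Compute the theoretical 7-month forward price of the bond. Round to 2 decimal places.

PV(coupons) I = 4.23·e^(−0.0893·1/12) + 4.23·e^(−0.0893·3/12) + 4.23·e^(−0.0893·6/12)
I = 4.1986 + 4.1366 + 4.0453 = 12.3805
F = (S − I)·e^(rT) = (122.30 − 12.3805) · e^(0.0893·7/12)
= 109.9195 · e^0.052092 = 109.9195 × 1.053473 = R$115.80

R$115.80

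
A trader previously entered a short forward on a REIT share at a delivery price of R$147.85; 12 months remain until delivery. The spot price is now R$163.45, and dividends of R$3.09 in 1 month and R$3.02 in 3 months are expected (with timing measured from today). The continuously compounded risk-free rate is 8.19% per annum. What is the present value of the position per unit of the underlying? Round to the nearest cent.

PV(remaining dividends) I = 3.09·e^(−0.0819·1/12) + 3.02·e^(−0.0819·3/12) = 6.0278
Current forward F = (S − I)·e^(rT) = (163.45 − 6.0278)·e^(0.0819·12/12) = 157.4222 × 1.085347 = 170.8577
Value (long) = (F − K)·e^(−rT) = (170.8577 − 147.85) × 0.921364 = 21.1985
Short position value = −(long value) = -R$21.20

-R$21.20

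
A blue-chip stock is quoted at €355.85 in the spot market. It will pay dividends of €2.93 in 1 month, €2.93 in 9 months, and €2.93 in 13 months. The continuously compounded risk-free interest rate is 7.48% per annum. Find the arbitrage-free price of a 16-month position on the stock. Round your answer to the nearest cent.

PV(dividends) I = 2.93·e^(−0.0748·1/12) + 2.93·e^(−0.0748·9/12) + 2.93·e^(−0.0748·13/12)
I = 2.9118 + 2.7702 + 2.7019 = 8.3839
F = (S − I)·e^(rT) = (355.85 − 8.3839) · e^(0.0748·16/12)
= 347.4661 · e^0.099733 = 347.4661 × 1.104876 = €383.91

€383.91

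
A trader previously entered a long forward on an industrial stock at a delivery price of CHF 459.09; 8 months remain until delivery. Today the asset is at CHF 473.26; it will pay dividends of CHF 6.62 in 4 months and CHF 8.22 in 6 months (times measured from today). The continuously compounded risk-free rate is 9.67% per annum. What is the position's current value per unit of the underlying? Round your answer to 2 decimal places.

PV(remaining dividends) I = 6.62·e^(−0.0967·4/12) + 8.22·e^(−0.0967·6/12) = 14.2420
Current forward F = (S − I)·e^(rT) = (473.26 − 14.2420)·e^(0.0967·8/12) = 459.0180 × 1.066590 = 489.5840
Value (long) = (F − K)·e^(−rT) = (489.5840 − 459.09) × 0.937567 = 28.5902
Value = CHF 28.59

CHF 28.59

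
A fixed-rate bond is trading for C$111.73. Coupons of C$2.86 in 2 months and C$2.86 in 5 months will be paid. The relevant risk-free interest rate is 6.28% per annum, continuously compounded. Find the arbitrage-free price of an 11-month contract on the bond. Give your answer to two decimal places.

C$112.40

PV(coupons) I = 2.86·e^(−0.0628·2/12) + 2.86·e^(−0.0628·5/12)
I = 2.8302 + 2.7861 = 5.6163
F = (S − I)·e^(rT) = (111.73 − 5.6163) · e^(0.0628·11/12)
= 106.1137 · e^0.057567 = 106.1137 × 1.059256 = C$112.40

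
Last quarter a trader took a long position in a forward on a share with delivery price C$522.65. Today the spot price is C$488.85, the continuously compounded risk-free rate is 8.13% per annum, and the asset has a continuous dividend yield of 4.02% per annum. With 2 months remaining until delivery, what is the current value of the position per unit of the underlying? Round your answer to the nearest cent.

-C$30.03

Current fair forward for the remaining 2 months: F = S·e^((r − q)·T), (r − q) = 0.0813 − 0.0402 = 0.0411
F = 488.85 · e^(0.0411 × 2/12) = 488.85 × 1.006874 = 492.2104
Value of long forward = (F − K)·e^(−rT) = (492.2104 − 522.65) · e^(−0.0813·2/12)
= -30.4396 × 0.986541 = -30.03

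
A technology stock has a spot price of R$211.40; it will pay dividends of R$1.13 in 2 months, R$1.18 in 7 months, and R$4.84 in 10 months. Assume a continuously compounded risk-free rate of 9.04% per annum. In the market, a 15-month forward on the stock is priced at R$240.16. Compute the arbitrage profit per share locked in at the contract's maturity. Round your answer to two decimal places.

PV(dividends) I = 1.13·e^(−0.0904·2/12) + 1.18·e^(−0.0904·7/12) + 4.84·e^(−0.0904·10/12) = 6.7213
Fair forward F* = (S − I)·e^(rT) = (211.40 − 6.7213)·e^0.113000 = 204.6787 × 1.119632 = 229.1648
Market R$240.16 > fair 229.1648: forward overpriced → cash-and-carry (borrow at r, buy the stock and collect the dividends, short the forward).
Profit at T = |F_mkt − F*| = |240.16 − 229.1648| = R$11.00 per share

R$11.00 per share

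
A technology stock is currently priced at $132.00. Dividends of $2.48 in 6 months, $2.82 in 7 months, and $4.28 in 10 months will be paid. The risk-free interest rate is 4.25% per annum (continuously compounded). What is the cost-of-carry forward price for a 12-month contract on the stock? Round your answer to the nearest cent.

$128.02

PV(dividends) I = 2.48·e^(−0.0425·6/12) + 2.82·e^(−0.0425·7/12) + 4.28·e^(−0.0425·10/12)
I = 2.4279 + 2.7509 + 4.1311 = 9.3099
F = (S − I)·e^(rT) = (132.00 − 9.3099) · e^(0.0425·12/12)
= 122.6901 · e^0.042500 = 122.6901 × 1.043416 = $128.02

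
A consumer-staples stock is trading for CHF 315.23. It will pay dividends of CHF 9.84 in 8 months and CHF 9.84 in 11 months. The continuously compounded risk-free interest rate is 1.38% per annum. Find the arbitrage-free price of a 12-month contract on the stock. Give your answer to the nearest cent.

PV(dividends) I = 9.84·e^(−0.0138·8/12) + 9.84·e^(−0.0138·11/12)
I = 9.7499 + 9.7163 = 19.4662
F = (S − I)·e^(rT) = (315.23 − 19.4662) · e^(0.0138·12/12)
= 295.7638 · e^0.013800 = 295.7638 × 1.013896 = CHF 299.87

CHF 299.87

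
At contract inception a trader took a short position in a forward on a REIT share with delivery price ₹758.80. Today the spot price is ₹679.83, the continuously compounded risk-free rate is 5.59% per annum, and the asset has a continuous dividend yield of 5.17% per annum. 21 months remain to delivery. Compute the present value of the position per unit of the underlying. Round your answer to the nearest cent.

Current fair forward for the remaining 21 months: F = S·e^((r − q)·T), (r − q) = 0.0559 − 0.0517 = 0.0042
F = 679.83 · e^(0.0042 × 21/12) = 679.83 × 1.007377 = 684.8451
Value of long forward = (F − K)·e^(−rT) = (684.8451 − 758.80) · e^(−0.0559·21/12)
= -73.9549 × 0.906808 = -67.06
Short position value = −(long value) = ₹67.06

₹67.06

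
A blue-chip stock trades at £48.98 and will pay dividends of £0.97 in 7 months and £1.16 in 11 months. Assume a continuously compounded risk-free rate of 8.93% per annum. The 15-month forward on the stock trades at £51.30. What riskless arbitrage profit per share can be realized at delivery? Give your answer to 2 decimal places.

PV(dividends) I = 0.97·e^(−0.0893·7/12) + 1.16·e^(−0.0893·11/12) = 1.9896
Fair forward F* = (S − I)·e^(rT) = (48.98 − 1.9896)·e^0.111625 = 46.9904 × 1.118093 = 52.5396
Market £51.30 < fair 52.5396: forward underpriced → reverse cash-and-carry (short the stock, invest proceeds at r, pay the dividends, go long the forward).
Profit at T = |F_mkt − F*| = |51.30 − 52.5396| = £1.24 per share

£1.24 per share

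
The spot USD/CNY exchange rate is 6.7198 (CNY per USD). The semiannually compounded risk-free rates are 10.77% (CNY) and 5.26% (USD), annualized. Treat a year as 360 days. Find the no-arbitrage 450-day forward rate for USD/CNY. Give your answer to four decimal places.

By covered interest parity, F = S · (1+r_CNY/2)^(2T) / (1+r_USD/2)^(2T)
= 6.7198 × 1.140111 / 1.067053 = 6.7198 × 1.068467
F = 7.1799 CNY per USD

7.1799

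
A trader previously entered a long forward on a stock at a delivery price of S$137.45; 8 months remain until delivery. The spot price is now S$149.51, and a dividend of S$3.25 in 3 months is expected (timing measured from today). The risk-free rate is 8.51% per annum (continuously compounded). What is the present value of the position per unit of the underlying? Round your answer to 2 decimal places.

S$16.46

PV(remaining dividends) I = 3.25·e^(−0.0851·3/12) = 3.1816
Current forward F = (S − I)·e^(rT) = (149.51 − 3.1816)·e^(0.0851·8/12) = 146.3284 × 1.058374 = 154.8702
Value (long) = (F − K)·e^(−rT) = (154.8702 − 137.45) × 0.944846 = 16.4594
Value = S$16.46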